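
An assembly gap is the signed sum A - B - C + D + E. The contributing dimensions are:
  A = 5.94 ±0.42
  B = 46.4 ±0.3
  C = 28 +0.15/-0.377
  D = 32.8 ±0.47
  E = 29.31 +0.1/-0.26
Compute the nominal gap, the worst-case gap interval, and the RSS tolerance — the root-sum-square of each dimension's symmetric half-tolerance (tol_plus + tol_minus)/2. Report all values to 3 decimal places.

Stack each dimension's contribution:
  +A: nom +5.940 → Σnom=5.940; wc +0.420/-0.420 → slack +0.420/-0.420; half-tol=0.420, Σhalf²=0.176400
  -B: nom -46.400 → Σnom=-40.460; wc +0.300/-0.300 → slack +0.720/-0.720; half-tol=0.300, Σhalf²=0.266400
  -C: nom -28.000 → Σnom=-68.460; wc +0.377/-0.150 → slack +1.097/-0.870; half-tol=0.264, Σhalf²=0.335832
  +D: nom +32.800 → Σnom=-35.660; wc +0.470/-0.470 → slack +1.567/-1.340; half-tol=0.470, Σhalf²=0.556732
  +E: nom +29.310 → Σnom=-6.350; wc +0.100/-0.260 → slack +1.667/-1.600; half-tol=0.180, Σhalf²=0.589132
Nominal = -6.350. Worst-case = [-6.350 - 1.600, -6.350 + 1.667] = [-7.950, -4.683]. RSS = √0.589132 = 0.768.

nominal=-6.350 wc=[-7.950,-4.683] rss=0.768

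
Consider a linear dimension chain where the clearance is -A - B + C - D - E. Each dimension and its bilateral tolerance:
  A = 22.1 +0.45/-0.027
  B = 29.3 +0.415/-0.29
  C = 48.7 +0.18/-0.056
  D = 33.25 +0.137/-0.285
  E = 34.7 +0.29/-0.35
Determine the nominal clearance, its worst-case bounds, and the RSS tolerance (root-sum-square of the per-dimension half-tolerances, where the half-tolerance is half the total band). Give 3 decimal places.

nominal=-70.650 wc=[-71.998,-69.518] rss=0.585

Stack each dimension's contribution:
  -A: nom -22.100 → Σnom=-22.100; wc +0.027/-0.450 → slack +0.027/-0.450; half-tol=0.239, Σhalf²=0.056882
  -B: nom -29.300 → Σnom=-51.400; wc +0.290/-0.415 → slack +0.317/-0.865; half-tol=0.352, Σhalf²=0.181138
  +C: nom +48.700 → Σnom=-2.700; wc +0.180/-0.056 → slack +0.497/-0.921; half-tol=0.118, Σhalf²=0.195062
  -D: nom -33.250 → Σnom=-35.950; wc +0.285/-0.137 → slack +0.782/-1.058; half-tol=0.211, Σhalf²=0.239583
  -E: nom -34.700 → Σnom=-70.650; wc +0.350/-0.290 → slack +1.132/-1.348; half-tol=0.320, Σhalf²=0.341983
Nominal = -70.650. Worst-case = [-70.650 - 1.348, -70.650 + 1.132] = [-71.998, -69.518]. RSS = √0.341983 = 0.585.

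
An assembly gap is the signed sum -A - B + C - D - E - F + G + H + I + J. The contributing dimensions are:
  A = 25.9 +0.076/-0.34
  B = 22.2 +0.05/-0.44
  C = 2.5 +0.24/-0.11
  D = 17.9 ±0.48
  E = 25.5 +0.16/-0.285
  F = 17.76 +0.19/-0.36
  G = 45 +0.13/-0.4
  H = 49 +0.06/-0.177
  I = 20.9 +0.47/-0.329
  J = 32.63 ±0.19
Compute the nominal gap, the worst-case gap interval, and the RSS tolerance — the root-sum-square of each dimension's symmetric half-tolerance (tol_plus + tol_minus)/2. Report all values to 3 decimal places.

Stack each dimension's contribution:
  -A: nom -25.900 → Σnom=-25.900; wc +0.340/-0.076 → slack +0.340/-0.076; half-tol=0.208, Σhalf²=0.043264
  -B: nom -22.200 → Σnom=-48.100; wc +0.440/-0.050 → slack +0.780/-0.126; half-tol=0.245, Σhalf²=0.103289
  +C: nom +2.500 → Σnom=-45.600; wc +0.240/-0.110 → slack +1.020/-0.236; half-tol=0.175, Σhalf²=0.133914
  -D: nom -17.900 → Σnom=-63.500; wc +0.480/-0.480 → slack +1.500/-0.716; half-tol=0.480, Σhalf²=0.364314
  -E: nom -25.500 → Σnom=-89.000; wc +0.285/-0.160 → slack +1.785/-0.876; half-tol=0.222, Σhalf²=0.413820
  -F: nom -17.760 → Σnom=-106.760; wc +0.360/-0.190 → slack +2.145/-1.066; half-tol=0.275, Σhalf²=0.489445
  +G: nom +45.000 → Σnom=-61.760; wc +0.130/-0.400 → slack +2.275/-1.466; half-tol=0.265, Σhalf²=0.559670
  +H: nom +49.000 → Σnom=-12.760; wc +0.060/-0.177 → slack +2.335/-1.643; half-tol=0.118, Σhalf²=0.573713
  +I: nom +20.900 → Σnom=8.140; wc +0.470/-0.329 → slack +2.805/-1.972; half-tol=0.399, Σhalf²=0.733313
  +J: nom +32.630 → Σnom=40.770; wc +0.190/-0.190 → slack +2.995/-2.162; half-tol=0.190, Σhalf²=0.769413
Nominal = 40.770. Worst-case = [40.770 - 2.162, 40.770 + 2.995] = [38.608, 43.765]. RSS = √0.769413 = 0.877.

nominal=40.770 wc=[38.608,43.765] rss=0.877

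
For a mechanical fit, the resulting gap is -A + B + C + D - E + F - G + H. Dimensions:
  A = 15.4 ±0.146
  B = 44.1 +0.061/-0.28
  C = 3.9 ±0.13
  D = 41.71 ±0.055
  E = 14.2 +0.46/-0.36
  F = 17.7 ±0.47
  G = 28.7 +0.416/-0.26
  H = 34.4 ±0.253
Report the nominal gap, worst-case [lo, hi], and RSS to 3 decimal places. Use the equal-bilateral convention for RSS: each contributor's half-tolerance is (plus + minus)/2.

Stack each dimension's contribution:
  -A: nom -15.400 → Σnom=-15.400; wc +0.146/-0.146 → slack +0.146/-0.146; half-tol=0.146, Σhalf²=0.021316
  +B: nom +44.100 → Σnom=28.700; wc +0.061/-0.280 → slack +0.207/-0.426; half-tol=0.171, Σhalf²=0.050386
  +C: nom +3.900 → Σnom=32.600; wc +0.130/-0.130 → slack +0.337/-0.556; half-tol=0.130, Σhalf²=0.067286
  +D: nom +41.710 → Σnom=74.310; wc +0.055/-0.055 → slack +0.392/-0.611; half-tol=0.055, Σhalf²=0.070311
  -E: nom -14.200 → Σnom=60.110; wc +0.360/-0.460 → slack +0.752/-1.071; half-tol=0.410, Σhalf²=0.238411
  +F: nom +17.700 → Σnom=77.810; wc +0.470/-0.470 → slack +1.222/-1.541; half-tol=0.470, Σhalf²=0.459311
  -G: nom -28.700 → Σnom=49.110; wc +0.260/-0.416 → slack +1.482/-1.957; half-tol=0.338, Σhalf²=0.573555
  +H: nom +34.400 → Σnom=83.510; wc +0.253/-0.253 → slack +1.735/-2.210; half-tol=0.253, Σhalf²=0.637564
Nominal = 83.510. Worst-case = [83.510 - 2.210, 83.510 + 1.735] = [81.300, 85.245]. RSS = √0.637564 = 0.798.

nominal=83.510 wc=[81.300,85.245] rss=0.798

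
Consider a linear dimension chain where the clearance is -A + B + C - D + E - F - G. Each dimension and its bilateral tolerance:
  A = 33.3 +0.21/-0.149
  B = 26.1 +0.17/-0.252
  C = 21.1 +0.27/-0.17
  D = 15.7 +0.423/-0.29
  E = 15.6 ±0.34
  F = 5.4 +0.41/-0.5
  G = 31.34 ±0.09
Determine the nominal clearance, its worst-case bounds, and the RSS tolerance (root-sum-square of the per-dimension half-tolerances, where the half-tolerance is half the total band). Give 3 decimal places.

nominal=-22.940 wc=[-24.835,-21.131] rss=0.764

Stack each dimension's contribution:
  -A: nom -33.300 → Σnom=-33.300; wc +0.149/-0.210 → slack +0.149/-0.210; half-tol=0.179, Σhalf²=0.032220
  +B: nom +26.100 → Σnom=-7.200; wc +0.170/-0.252 → slack +0.319/-0.462; half-tol=0.211, Σhalf²=0.076741
  +C: nom +21.100 → Σnom=13.900; wc +0.270/-0.170 → slack +0.589/-0.632; half-tol=0.220, Σhalf²=0.125141
  -D: nom -15.700 → Σnom=-1.800; wc +0.290/-0.423 → slack +0.879/-1.055; half-tol=0.356, Σhalf²=0.252233
  +E: nom +15.600 → Σnom=13.800; wc +0.340/-0.340 → slack +1.219/-1.395; half-tol=0.340, Σhalf²=0.367834
  -F: nom -5.400 → Σnom=8.400; wc +0.500/-0.410 → slack +1.719/-1.805; half-tol=0.455, Σhalf²=0.574858
  -G: nom -31.340 → Σnom=-22.940; wc +0.090/-0.090 → slack +1.809/-1.895; half-tol=0.090, Σhalf²=0.582958
Nominal = -22.940. Worst-case = [-22.940 - 1.895, -22.940 + 1.809] = [-24.835, -21.131]. RSS = √0.582958 = 0.764.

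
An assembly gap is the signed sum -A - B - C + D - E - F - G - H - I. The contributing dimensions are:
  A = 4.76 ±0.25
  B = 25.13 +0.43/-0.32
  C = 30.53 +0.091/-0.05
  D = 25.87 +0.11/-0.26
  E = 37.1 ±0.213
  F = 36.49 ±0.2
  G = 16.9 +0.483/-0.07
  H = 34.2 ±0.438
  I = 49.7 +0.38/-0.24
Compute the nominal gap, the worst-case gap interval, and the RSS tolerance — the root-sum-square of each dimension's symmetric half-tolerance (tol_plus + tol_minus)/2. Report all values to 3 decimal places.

Stack each dimension's contribution:
  -A: nom -4.760 → Σnom=-4.760; wc +0.250/-0.250 → slack +0.250/-0.250; half-tol=0.250, Σhalf²=0.062500
  -B: nom -25.130 → Σnom=-29.890; wc +0.320/-0.430 → slack +0.570/-0.680; half-tol=0.375, Σhalf²=0.203125
  -C: nom -30.530 → Σnom=-60.420; wc +0.050/-0.091 → slack +0.620/-0.771; half-tol=0.071, Σhalf²=0.208095
  +D: nom +25.870 → Σnom=-34.550; wc +0.110/-0.260 → slack +0.730/-1.031; half-tol=0.185, Σhalf²=0.242320
  -E: nom -37.100 → Σnom=-71.650; wc +0.213/-0.213 → slack +0.943/-1.244; half-tol=0.213, Σhalf²=0.287689
  -F: nom -36.490 → Σnom=-108.140; wc +0.200/-0.200 → slack +1.143/-1.444; half-tol=0.200, Σhalf²=0.327689
  -G: nom -16.900 → Σnom=-125.040; wc +0.070/-0.483 → slack +1.213/-1.927; half-tol=0.276, Σhalf²=0.404142
  -H: nom -34.200 → Σnom=-159.240; wc +0.438/-0.438 → slack +1.651/-2.365; half-tol=0.438, Σhalf²=0.595986
  -I: nom -49.700 → Σnom=-208.940; wc +0.240/-0.380 → slack +1.891/-2.745; half-tol=0.310, Σhalf²=0.692086
Nominal = -208.940. Worst-case = [-208.940 - 2.745, -208.940 + 1.891] = [-211.685, -207.049]. RSS = √0.692086 = 0.832.

nominal=-208.940 wc=[-211.685,-207.049] rss=0.832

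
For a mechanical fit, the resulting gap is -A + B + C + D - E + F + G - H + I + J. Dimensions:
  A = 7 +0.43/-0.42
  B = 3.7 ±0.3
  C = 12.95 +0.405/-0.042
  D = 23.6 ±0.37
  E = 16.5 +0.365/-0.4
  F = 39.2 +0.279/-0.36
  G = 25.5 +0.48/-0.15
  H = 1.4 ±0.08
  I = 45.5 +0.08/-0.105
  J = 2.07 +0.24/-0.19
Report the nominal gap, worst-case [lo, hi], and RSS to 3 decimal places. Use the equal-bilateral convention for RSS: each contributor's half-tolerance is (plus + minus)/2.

Stack each dimension's contribution:
  -A: nom -7.000 → Σnom=-7.000; wc +0.420/-0.430 → slack +0.420/-0.430; half-tol=0.425, Σhalf²=0.180625
  +B: nom +3.700 → Σnom=-3.300; wc +0.300/-0.300 → slack +0.720/-0.730; half-tol=0.300, Σhalf²=0.270625
  +C: nom +12.950 → Σnom=9.650; wc +0.405/-0.042 → slack +1.125/-0.772; half-tol=0.224, Σhalf²=0.320577
  +D: nom +23.600 → Σnom=33.250; wc +0.370/-0.370 → slack +1.495/-1.142; half-tol=0.370, Σhalf²=0.457477
  -E: nom -16.500 → Σnom=16.750; wc +0.400/-0.365 → slack +1.895/-1.507; half-tol=0.383, Σhalf²=0.603784
  +F: nom +39.200 → Σnom=55.950; wc +0.279/-0.360 → slack +2.174/-1.867; half-tol=0.320, Σhalf²=0.705864
  +G: nom +25.500 → Σnom=81.450; wc +0.480/-0.150 → slack +2.654/-2.017; half-tol=0.315, Σhalf²=0.805089
  -H: nom -1.400 → Σnom=80.050; wc +0.080/-0.080 → slack +2.734/-2.097; half-tol=0.080, Σhalf²=0.811489
  +I: nom +45.500 → Σnom=125.550; wc +0.080/-0.105 → slack +2.814/-2.202; half-tol=0.092, Σhalf²=0.820045
  +J: nom +2.070 → Σnom=127.620; wc +0.240/-0.190 → slack +3.054/-2.392; half-tol=0.215, Σhalf²=0.866270
Nominal = 127.620. Worst-case = [127.620 - 2.392, 127.620 + 3.054] = [125.228, 130.674]. RSS = √0.866270 = 0.931.

nominal=127.620 wc=[125.228,130.674] rss=0.931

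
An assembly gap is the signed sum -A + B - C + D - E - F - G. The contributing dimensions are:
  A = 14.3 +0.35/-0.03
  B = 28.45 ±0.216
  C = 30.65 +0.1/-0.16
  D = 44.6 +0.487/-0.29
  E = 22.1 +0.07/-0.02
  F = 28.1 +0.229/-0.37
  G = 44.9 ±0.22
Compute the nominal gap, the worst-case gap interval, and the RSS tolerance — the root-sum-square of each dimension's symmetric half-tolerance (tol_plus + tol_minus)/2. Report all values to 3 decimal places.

nominal=-67.000 wc=[-68.475,-65.497] rss=0.625

Stack each dimension's contribution:
  -A: nom -14.300 → Σnom=-14.300; wc +0.030/-0.350 → slack +0.030/-0.350; half-tol=0.190, Σhalf²=0.036100
  +B: nom +28.450 → Σnom=14.150; wc +0.216/-0.216 → slack +0.246/-0.566; half-tol=0.216, Σhalf²=0.082756
  -C: nom -30.650 → Σnom=-16.500; wc +0.160/-0.100 → slack +0.406/-0.666; half-tol=0.130, Σhalf²=0.099656
  +D: nom +44.600 → Σnom=28.100; wc +0.487/-0.290 → slack +0.893/-0.956; half-tol=0.388, Σhalf²=0.250588
  -E: nom -22.100 → Σnom=6.000; wc +0.020/-0.070 → slack +0.913/-1.026; half-tol=0.045, Σhalf²=0.252613
  -F: nom -28.100 → Σnom=-22.100; wc +0.370/-0.229 → slack +1.283/-1.255; half-tol=0.299, Σhalf²=0.342313
  -G: nom -44.900 → Σnom=-67.000; wc +0.220/-0.220 → slack +1.503/-1.475; half-tol=0.220, Σhalf²=0.390713
Nominal = -67.000. Worst-case = [-67.000 - 1.475, -67.000 + 1.503] = [-68.475, -65.497]. RSS = √0.390713 = 0.625.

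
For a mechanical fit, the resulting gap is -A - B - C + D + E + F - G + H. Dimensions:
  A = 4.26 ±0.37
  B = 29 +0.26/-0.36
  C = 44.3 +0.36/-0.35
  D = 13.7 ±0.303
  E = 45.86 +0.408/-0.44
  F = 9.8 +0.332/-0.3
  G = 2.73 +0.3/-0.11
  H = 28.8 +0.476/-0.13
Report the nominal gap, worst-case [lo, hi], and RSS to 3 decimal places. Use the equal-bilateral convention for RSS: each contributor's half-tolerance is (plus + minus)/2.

Stack each dimension's contribution:
  -A: nom -4.260 → Σnom=-4.260; wc +0.370/-0.370 → slack +0.370/-0.370; half-tol=0.370, Σhalf²=0.136900
  -B: nom -29.000 → Σnom=-33.260; wc +0.360/-0.260 → slack +0.730/-0.630; half-tol=0.310, Σhalf²=0.233000
  -C: nom -44.300 → Σnom=-77.560; wc +0.350/-0.360 → slack +1.080/-0.990; half-tol=0.355, Σhalf²=0.359025
  +D: nom +13.700 → Σnom=-63.860; wc +0.303/-0.303 → slack +1.383/-1.293; half-tol=0.303, Σhalf²=0.450834
  +E: nom +45.860 → Σnom=-18.000; wc +0.408/-0.440 → slack +1.791/-1.733; half-tol=0.424, Σhalf²=0.630610
  +F: nom +9.800 → Σnom=-8.200; wc +0.332/-0.300 → slack +2.123/-2.033; half-tol=0.316, Σhalf²=0.730466
  -G: nom -2.730 → Σnom=-10.930; wc +0.110/-0.300 → slack +2.233/-2.333; half-tol=0.205, Σhalf²=0.772491
  +H: nom +28.800 → Σnom=17.870; wc +0.476/-0.130 → slack +2.709/-2.463; half-tol=0.303, Σhalf²=0.864300
Nominal = 17.870. Worst-case = [17.870 - 2.463, 17.870 + 2.709] = [15.407, 20.579]. RSS = √0.864300 = 0.930.

nominal=17.870 wc=[15.407,20.579] rss=0.930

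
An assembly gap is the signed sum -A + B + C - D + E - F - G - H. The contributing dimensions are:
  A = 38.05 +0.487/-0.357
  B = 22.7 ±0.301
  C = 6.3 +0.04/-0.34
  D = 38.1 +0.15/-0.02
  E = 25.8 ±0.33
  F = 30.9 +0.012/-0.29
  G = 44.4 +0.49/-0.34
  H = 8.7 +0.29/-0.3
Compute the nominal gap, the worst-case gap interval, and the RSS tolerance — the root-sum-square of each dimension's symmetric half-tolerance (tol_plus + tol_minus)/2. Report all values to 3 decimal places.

Stack each dimension's contribution:
  -A: nom -38.050 → Σnom=-38.050; wc +0.357/-0.487 → slack +0.357/-0.487; half-tol=0.422, Σhalf²=0.178084
  +B: nom +22.700 → Σnom=-15.350; wc +0.301/-0.301 → slack +0.658/-0.788; half-tol=0.301, Σhalf²=0.268685
  +C: nom +6.300 → Σnom=-9.050; wc +0.040/-0.340 → slack +0.698/-1.128; half-tol=0.190, Σhalf²=0.304785
  -D: nom -38.100 → Σnom=-47.150; wc +0.020/-0.150 → slack +0.718/-1.278; half-tol=0.085, Σhalf²=0.312010
  +E: nom +25.800 → Σnom=-21.350; wc +0.330/-0.330 → slack +1.048/-1.608; half-tol=0.330, Σhalf²=0.420910
  -F: nom -30.900 → Σnom=-52.250; wc +0.290/-0.012 → slack +1.338/-1.620; half-tol=0.151, Σhalf²=0.443711
  -G: nom -44.400 → Σnom=-96.650; wc +0.340/-0.490 → slack +1.678/-2.110; half-tol=0.415, Σhalf²=0.615936
  -H: nom -8.700 → Σnom=-105.350; wc +0.300/-0.290 → slack +1.978/-2.400; half-tol=0.295, Σhalf²=0.702961
Nominal = -105.350. Worst-case = [-105.350 - 2.400, -105.350 + 1.978] = [-107.750, -103.372]. RSS = √0.702961 = 0.838.

nominal=-105.350 wc=[-107.750,-103.372] rss=0.838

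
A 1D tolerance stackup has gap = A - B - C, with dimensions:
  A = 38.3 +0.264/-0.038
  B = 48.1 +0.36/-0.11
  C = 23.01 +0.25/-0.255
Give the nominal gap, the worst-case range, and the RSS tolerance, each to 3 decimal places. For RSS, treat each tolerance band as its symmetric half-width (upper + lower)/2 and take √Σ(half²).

nominal=-32.810 wc=[-33.458,-32.181] rss=0.377

Stack each dimension's contribution:
  +A: nom +38.300 → Σnom=38.300; wc +0.264/-0.038 → slack +0.264/-0.038; half-tol=0.151, Σhalf²=0.022801
  -B: nom -48.100 → Σnom=-9.800; wc +0.110/-0.360 → slack +0.374/-0.398; half-tol=0.235, Σhalf²=0.078026
  -C: nom -23.010 → Σnom=-32.810; wc +0.255/-0.250 → slack +0.629/-0.648; half-tol=0.253, Σhalf²=0.141782
Nominal = -32.810. Worst-case = [-32.810 - 0.648, -32.810 + 0.629] = [-33.458, -32.181]. RSS = √0.141782 = 0.377.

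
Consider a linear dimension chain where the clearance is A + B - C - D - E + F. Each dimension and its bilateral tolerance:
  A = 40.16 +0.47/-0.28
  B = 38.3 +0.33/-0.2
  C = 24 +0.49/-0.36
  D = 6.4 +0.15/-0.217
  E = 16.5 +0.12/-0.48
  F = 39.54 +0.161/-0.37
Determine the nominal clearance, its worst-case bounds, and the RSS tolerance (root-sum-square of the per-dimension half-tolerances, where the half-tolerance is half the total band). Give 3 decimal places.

Stack each dimension's contribution:
  +A: nom +40.160 → Σnom=40.160; wc +0.470/-0.280 → slack +0.470/-0.280; half-tol=0.375, Σhalf²=0.140625
  +B: nom +38.300 → Σnom=78.460; wc +0.330/-0.200 → slack +0.800/-0.480; half-tol=0.265, Σhalf²=0.210850
  -C: nom -24.000 → Σnom=54.460; wc +0.360/-0.490 → slack +1.160/-0.970; half-tol=0.425, Σhalf²=0.391475
  -D: nom -6.400 → Σnom=48.060; wc +0.217/-0.150 → slack +1.377/-1.120; half-tol=0.183, Σhalf²=0.425147
  -E: nom -16.500 → Σnom=31.560; wc +0.480/-0.120 → slack +1.857/-1.240; half-tol=0.300, Σhalf²=0.515147
  +F: nom +39.540 → Σnom=71.100; wc +0.161/-0.370 → slack +2.018/-1.610; half-tol=0.266, Σhalf²=0.585638
Nominal = 71.100. Worst-case = [71.100 - 1.610, 71.100 + 2.018] = [69.490, 73.118]. RSS = √0.585638 = 0.765.

nominal=71.100 wc=[69.490,73.118] rss=0.765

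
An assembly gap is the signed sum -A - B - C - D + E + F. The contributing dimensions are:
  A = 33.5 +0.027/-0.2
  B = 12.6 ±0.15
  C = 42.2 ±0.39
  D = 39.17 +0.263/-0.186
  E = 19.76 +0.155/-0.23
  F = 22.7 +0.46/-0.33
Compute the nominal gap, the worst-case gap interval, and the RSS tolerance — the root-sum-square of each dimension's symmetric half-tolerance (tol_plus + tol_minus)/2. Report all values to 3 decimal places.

Stack each dimension's contribution:
  -A: nom -33.500 → Σnom=-33.500; wc +0.200/-0.027 → slack +0.200/-0.027; half-tol=0.114, Σhalf²=0.012882
  -B: nom -12.600 → Σnom=-46.100; wc +0.150/-0.150 → slack +0.350/-0.177; half-tol=0.150, Σhalf²=0.035382
  -C: nom -42.200 → Σnom=-88.300; wc +0.390/-0.390 → slack +0.740/-0.567; half-tol=0.390, Σhalf²=0.187482
  -D: nom -39.170 → Σnom=-127.470; wc +0.186/-0.263 → slack +0.926/-0.830; half-tol=0.225, Σhalf²=0.237883
  +E: nom +19.760 → Σnom=-107.710; wc +0.155/-0.230 → slack +1.081/-1.060; half-tol=0.193, Σhalf²=0.274939
  +F: nom +22.700 → Σnom=-85.010; wc +0.460/-0.330 → slack +1.541/-1.390; half-tol=0.395, Σhalf²=0.430964
Nominal = -85.010. Worst-case = [-85.010 - 1.390, -85.010 + 1.541] = [-86.400, -83.469]. RSS = √0.430964 = 0.656.

nominal=-85.010 wc=[-86.400,-83.469] rss=0.656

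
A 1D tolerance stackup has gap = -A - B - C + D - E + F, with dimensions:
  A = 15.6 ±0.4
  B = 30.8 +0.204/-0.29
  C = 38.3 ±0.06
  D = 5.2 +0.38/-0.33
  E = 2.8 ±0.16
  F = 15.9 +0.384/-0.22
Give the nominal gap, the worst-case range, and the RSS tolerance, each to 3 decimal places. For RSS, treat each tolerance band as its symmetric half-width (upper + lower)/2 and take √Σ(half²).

Stack each dimension's contribution:
  -A: nom -15.600 → Σnom=-15.600; wc +0.400/-0.400 → slack +0.400/-0.400; half-tol=0.400, Σhalf²=0.160000
  -B: nom -30.800 → Σnom=-46.400; wc +0.290/-0.204 → slack +0.690/-0.604; half-tol=0.247, Σhalf²=0.221009
  -C: nom -38.300 → Σnom=-84.700; wc +0.060/-0.060 → slack +0.750/-0.664; half-tol=0.060, Σhalf²=0.224609
  +D: nom +5.200 → Σnom=-79.500; wc +0.380/-0.330 → slack +1.130/-0.994; half-tol=0.355, Σhalf²=0.350634
  -E: nom -2.800 → Σnom=-82.300; wc +0.160/-0.160 → slack +1.290/-1.154; half-tol=0.160, Σhalf²=0.376234
  +F: nom +15.900 → Σnom=-66.400; wc +0.384/-0.220 → slack +1.674/-1.374; half-tol=0.302, Σhalf²=0.467438
Nominal = -66.400. Worst-case = [-66.400 - 1.374, -66.400 + 1.674] = [-67.774, -64.726]. RSS = √0.467438 = 0.684.

nominal=-66.400 wc=[-67.774,-64.726] rss=0.684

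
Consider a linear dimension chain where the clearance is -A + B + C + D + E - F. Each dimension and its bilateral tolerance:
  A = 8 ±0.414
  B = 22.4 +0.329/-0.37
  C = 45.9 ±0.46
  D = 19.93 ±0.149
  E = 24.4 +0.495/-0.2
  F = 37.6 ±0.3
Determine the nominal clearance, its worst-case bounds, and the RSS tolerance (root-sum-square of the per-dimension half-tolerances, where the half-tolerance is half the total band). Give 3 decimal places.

nominal=67.030 wc=[65.137,69.177] rss=0.859

Stack each dimension's contribution:
  -A: nom -8.000 → Σnom=-8.000; wc +0.414/-0.414 → slack +0.414/-0.414; half-tol=0.414, Σhalf²=0.171396
  +B: nom +22.400 → Σnom=14.400; wc +0.329/-0.370 → slack +0.743/-0.784; half-tol=0.350, Σhalf²=0.293546
  +C: nom +45.900 → Σnom=60.300; wc +0.460/-0.460 → slack +1.203/-1.244; half-tol=0.460, Σhalf²=0.505146
  +D: nom +19.930 → Σnom=80.230; wc +0.149/-0.149 → slack +1.352/-1.393; half-tol=0.149, Σhalf²=0.527347
  +E: nom +24.400 → Σnom=104.630; wc +0.495/-0.200 → slack +1.847/-1.593; half-tol=0.348, Σhalf²=0.648104
  -F: nom -37.600 → Σnom=67.030; wc +0.300/-0.300 → slack +2.147/-1.893; half-tol=0.300, Σhalf²=0.738104
Nominal = 67.030. Worst-case = [67.030 - 1.893, 67.030 + 2.147] = [65.137, 69.177]. RSS = √0.738104 = 0.859.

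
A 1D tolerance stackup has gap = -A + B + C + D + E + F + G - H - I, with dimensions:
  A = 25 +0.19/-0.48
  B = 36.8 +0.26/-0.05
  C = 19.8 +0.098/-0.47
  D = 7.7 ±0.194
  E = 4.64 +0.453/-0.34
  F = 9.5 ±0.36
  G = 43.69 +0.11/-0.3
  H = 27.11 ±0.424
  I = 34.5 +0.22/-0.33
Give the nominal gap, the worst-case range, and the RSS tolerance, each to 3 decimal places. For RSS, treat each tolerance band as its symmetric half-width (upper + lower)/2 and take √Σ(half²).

Stack each dimension's contribution:
  -A: nom -25.000 → Σnom=-25.000; wc +0.480/-0.190 → slack +0.480/-0.190; half-tol=0.335, Σhalf²=0.112225
  +B: nom +36.800 → Σnom=11.800; wc +0.260/-0.050 → slack +0.740/-0.240; half-tol=0.155, Σhalf²=0.136250
  +C: nom +19.800 → Σnom=31.600; wc +0.098/-0.470 → slack +0.838/-0.710; half-tol=0.284, Σhalf²=0.216906
  +D: nom +7.700 → Σnom=39.300; wc +0.194/-0.194 → slack +1.032/-0.904; half-tol=0.194, Σhalf²=0.254542
  +E: nom +4.640 → Σnom=43.940; wc +0.453/-0.340 → slack +1.485/-1.244; half-tol=0.397, Σhalf²=0.411754
  +F: nom +9.500 → Σnom=53.440; wc +0.360/-0.360 → slack +1.845/-1.604; half-tol=0.360, Σhalf²=0.541354
  +G: nom +43.690 → Σnom=97.130; wc +0.110/-0.300 → slack +1.955/-1.904; half-tol=0.205, Σhalf²=0.583379
  -H: nom -27.110 → Σnom=70.020; wc +0.424/-0.424 → slack +2.379/-2.328; half-tol=0.424, Σhalf²=0.763155
  -I: nom -34.500 → Σnom=35.520; wc +0.330/-0.220 → slack +2.709/-2.548; half-tol=0.275, Σhalf²=0.838780
Nominal = 35.520. Worst-case = [35.520 - 2.548, 35.520 + 2.709] = [32.972, 38.229]. RSS = √0.838780 = 0.916.

nominal=35.520 wc=[32.972,38.229] rss=0.916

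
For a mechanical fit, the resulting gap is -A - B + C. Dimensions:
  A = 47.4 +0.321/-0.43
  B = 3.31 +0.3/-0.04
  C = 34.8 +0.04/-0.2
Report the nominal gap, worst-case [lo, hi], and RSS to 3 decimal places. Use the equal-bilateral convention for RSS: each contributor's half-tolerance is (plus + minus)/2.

nominal=-15.910 wc=[-16.731,-15.400] rss=0.429

Stack each dimension's contribution:
  -A: nom -47.400 → Σnom=-47.400; wc +0.430/-0.321 → slack +0.430/-0.321; half-tol=0.376, Σhalf²=0.141000
  -B: nom -3.310 → Σnom=-50.710; wc +0.040/-0.300 → slack +0.470/-0.621; half-tol=0.170, Σhalf²=0.169900
  +C: nom +34.800 → Σnom=-15.910; wc +0.040/-0.200 → slack +0.510/-0.821; half-tol=0.120, Σhalf²=0.184300
Nominal = -15.910. Worst-case = [-15.910 - 0.821, -15.910 + 0.510] = [-16.731, -15.400]. RSS = √0.184300 = 0.429.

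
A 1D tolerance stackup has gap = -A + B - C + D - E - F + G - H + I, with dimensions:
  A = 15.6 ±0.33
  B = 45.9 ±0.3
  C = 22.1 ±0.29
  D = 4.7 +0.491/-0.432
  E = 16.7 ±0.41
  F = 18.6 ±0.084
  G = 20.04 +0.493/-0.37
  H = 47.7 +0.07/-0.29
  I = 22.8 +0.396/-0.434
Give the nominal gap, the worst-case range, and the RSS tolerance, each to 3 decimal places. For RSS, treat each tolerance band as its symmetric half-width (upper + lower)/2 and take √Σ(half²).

nominal=-27.260 wc=[-29.980,-24.176] rss=1.031

Stack each dimension's contribution:
  -A: nom -15.600 → Σnom=-15.600; wc +0.330/-0.330 → slack +0.330/-0.330; half-tol=0.330, Σhalf²=0.108900
  +B: nom +45.900 → Σnom=30.300; wc +0.300/-0.300 → slack +0.630/-0.630; half-tol=0.300, Σhalf²=0.198900
  -C: nom -22.100 → Σnom=8.200; wc +0.290/-0.290 → slack +0.920/-0.920; half-tol=0.290, Σhalf²=0.283000
  +D: nom +4.700 → Σnom=12.900; wc +0.491/-0.432 → slack +1.411/-1.352; half-tol=0.462, Σhalf²=0.495982
  -E: nom -16.700 → Σnom=-3.800; wc +0.410/-0.410 → slack +1.821/-1.762; half-tol=0.410, Σhalf²=0.664082
  -F: nom -18.600 → Σnom=-22.400; wc +0.084/-0.084 → slack +1.905/-1.846; half-tol=0.084, Σhalf²=0.671138
  +G: nom +20.040 → Σnom=-2.360; wc +0.493/-0.370 → slack +2.398/-2.216; half-tol=0.431, Σhalf²=0.857330
  -H: nom -47.700 → Σnom=-50.060; wc +0.290/-0.070 → slack +2.688/-2.286; half-tol=0.180, Σhalf²=0.889730
  +I: nom +22.800 → Σnom=-27.260; wc +0.396/-0.434 → slack +3.084/-2.720; half-tol=0.415, Σhalf²=1.061956
Nominal = -27.260. Worst-case = [-27.260 - 2.720, -27.260 + 3.084] = [-29.980, -24.176]. RSS = √1.061956 = 1.031.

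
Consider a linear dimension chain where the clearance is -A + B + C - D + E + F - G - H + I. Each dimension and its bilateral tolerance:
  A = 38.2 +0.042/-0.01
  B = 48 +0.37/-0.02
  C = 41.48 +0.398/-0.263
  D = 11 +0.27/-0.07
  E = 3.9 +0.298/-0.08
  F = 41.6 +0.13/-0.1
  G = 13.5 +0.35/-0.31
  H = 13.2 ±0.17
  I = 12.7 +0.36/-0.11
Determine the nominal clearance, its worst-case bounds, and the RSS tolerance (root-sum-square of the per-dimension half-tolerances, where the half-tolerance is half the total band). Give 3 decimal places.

nominal=71.780 wc=[70.375,73.896] rss=0.647

Stack each dimension's contribution:
  -A: nom -38.200 → Σnom=-38.200; wc +0.010/-0.042 → slack +0.010/-0.042; half-tol=0.026, Σhalf²=0.000676
  +B: nom +48.000 → Σnom=9.800; wc +0.370/-0.020 → slack +0.380/-0.062; half-tol=0.195, Σhalf²=0.038701
  +C: nom +41.480 → Σnom=51.280; wc +0.398/-0.263 → slack +0.778/-0.325; half-tol=0.331, Σhalf²=0.147931
  -D: nom -11.000 → Σnom=40.280; wc +0.070/-0.270 → slack +0.848/-0.595; half-tol=0.170, Σhalf²=0.176831
  +E: nom +3.900 → Σnom=44.180; wc +0.298/-0.080 → slack +1.146/-0.675; half-tol=0.189, Σhalf²=0.212552
  +F: nom +41.600 → Σnom=85.780; wc +0.130/-0.100 → slack +1.276/-0.775; half-tol=0.115, Σhalf²=0.225777
  -G: nom -13.500 → Σnom=72.280; wc +0.310/-0.350 → slack +1.586/-1.125; half-tol=0.330, Σhalf²=0.334677
  -H: nom -13.200 → Σnom=59.080; wc +0.170/-0.170 → slack +1.756/-1.295; half-tol=0.170, Σhalf²=0.363577
  +I: nom +12.700 → Σnom=71.780; wc +0.360/-0.110 → slack +2.116/-1.405; half-tol=0.235, Σhalf²=0.418802
Nominal = 71.780. Worst-case = [71.780 - 1.405, 71.780 + 2.116] = [70.375, 73.896]. RSS = √0.418802 = 0.647.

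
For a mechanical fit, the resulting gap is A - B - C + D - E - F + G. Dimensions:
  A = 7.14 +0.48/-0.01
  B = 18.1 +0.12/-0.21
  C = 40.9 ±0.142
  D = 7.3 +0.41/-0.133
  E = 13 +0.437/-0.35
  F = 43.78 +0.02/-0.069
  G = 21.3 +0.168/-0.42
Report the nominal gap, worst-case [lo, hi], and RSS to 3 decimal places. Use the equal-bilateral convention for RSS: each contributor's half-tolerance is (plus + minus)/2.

Stack each dimension's contribution:
  +A: nom +7.140 → Σnom=7.140; wc +0.480/-0.010 → slack +0.480/-0.010; half-tol=0.245, Σhalf²=0.060025
  -B: nom -18.100 → Σnom=-10.960; wc +0.210/-0.120 → slack +0.690/-0.130; half-tol=0.165, Σhalf²=0.087250
  -C: nom -40.900 → Σnom=-51.860; wc +0.142/-0.142 → slack +0.832/-0.272; half-tol=0.142, Σhalf²=0.107414
  +D: nom +7.300 → Σnom=-44.560; wc +0.410/-0.133 → slack +1.242/-0.405; half-tol=0.271, Σhalf²=0.181126
  -E: nom -13.000 → Σnom=-57.560; wc +0.350/-0.437 → slack +1.592/-0.842; half-tol=0.393, Σhalf²=0.335968
  -F: nom -43.780 → Σnom=-101.340; wc +0.069/-0.020 → slack +1.661/-0.862; half-tol=0.045, Σhalf²=0.337949
  +G: nom +21.300 → Σnom=-80.040; wc +0.168/-0.420 → slack +1.829/-1.282; half-tol=0.294, Σhalf²=0.424385
Nominal = -80.040. Worst-case = [-80.040 - 1.282, -80.040 + 1.829] = [-81.322, -78.211]. RSS = √0.424385 = 0.651.

nominal=-80.040 wc=[-81.322,-78.211] rss=0.651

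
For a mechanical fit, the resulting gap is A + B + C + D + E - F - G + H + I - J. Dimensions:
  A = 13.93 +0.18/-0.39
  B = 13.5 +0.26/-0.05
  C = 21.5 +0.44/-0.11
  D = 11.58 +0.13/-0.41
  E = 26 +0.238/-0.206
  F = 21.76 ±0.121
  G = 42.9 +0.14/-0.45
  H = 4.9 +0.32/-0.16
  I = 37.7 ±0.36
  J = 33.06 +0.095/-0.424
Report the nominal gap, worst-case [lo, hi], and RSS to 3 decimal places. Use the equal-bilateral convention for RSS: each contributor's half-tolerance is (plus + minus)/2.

Stack each dimension's contribution:
  +A: nom +13.930 → Σnom=13.930; wc +0.180/-0.390 → slack +0.180/-0.390; half-tol=0.285, Σhalf²=0.081225
  +B: nom +13.500 → Σnom=27.430; wc +0.260/-0.050 → slack +0.440/-0.440; half-tol=0.155, Σhalf²=0.105250
  +C: nom +21.500 → Σnom=48.930; wc +0.440/-0.110 → slack +0.880/-0.550; half-tol=0.275, Σhalf²=0.180875
  +D: nom +11.580 → Σnom=60.510; wc +0.130/-0.410 → slack +1.010/-0.960; half-tol=0.270, Σhalf²=0.253775
  +E: nom +26.000 → Σnom=86.510; wc +0.238/-0.206 → slack +1.248/-1.166; half-tol=0.222, Σhalf²=0.303059
  -F: nom -21.760 → Σnom=64.750; wc +0.121/-0.121 → slack +1.369/-1.287; half-tol=0.121, Σhalf²=0.317700
  -G: nom -42.900 → Σnom=21.850; wc +0.450/-0.140 → slack +1.819/-1.427; half-tol=0.295, Σhalf²=0.404725
  +H: nom +4.900 → Σnom=26.750; wc +0.320/-0.160 → slack +2.139/-1.587; half-tol=0.240, Σhalf²=0.462325
  +I: nom +37.700 → Σnom=64.450; wc +0.360/-0.360 → slack +2.499/-1.947; half-tol=0.360, Σhalf²=0.591925
  -J: nom -33.060 → Σnom=31.390; wc +0.424/-0.095 → slack +2.923/-2.042; half-tol=0.260, Σhalf²=0.659265
Nominal = 31.390. Worst-case = [31.390 - 2.042, 31.390 + 2.923] = [29.348, 34.313]. RSS = √0.659265 = 0.812.

nominal=31.390 wc=[29.348,34.313] rss=0.812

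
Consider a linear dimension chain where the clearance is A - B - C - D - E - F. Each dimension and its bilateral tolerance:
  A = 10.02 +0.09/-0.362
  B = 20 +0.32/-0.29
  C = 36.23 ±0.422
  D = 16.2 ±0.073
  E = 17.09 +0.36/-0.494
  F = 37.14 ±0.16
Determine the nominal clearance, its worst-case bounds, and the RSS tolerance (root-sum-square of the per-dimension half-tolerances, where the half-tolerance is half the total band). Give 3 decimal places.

nominal=-116.640 wc=[-118.337,-115.111] rss=0.732

Stack each dimension's contribution:
  +A: nom +10.020 → Σnom=10.020; wc +0.090/-0.362 → slack +0.090/-0.362; half-tol=0.226, Σhalf²=0.051076
  -B: nom -20.000 → Σnom=-9.980; wc +0.290/-0.320 → slack +0.380/-0.682; half-tol=0.305, Σhalf²=0.144101
  -C: nom -36.230 → Σnom=-46.210; wc +0.422/-0.422 → slack +0.802/-1.104; half-tol=0.422, Σhalf²=0.322185
  -D: nom -16.200 → Σnom=-62.410; wc +0.073/-0.073 → slack +0.875/-1.177; half-tol=0.073, Σhalf²=0.327514
  -E: nom -17.090 → Σnom=-79.500; wc +0.494/-0.360 → slack +1.369/-1.537; half-tol=0.427, Σhalf²=0.509843
  -F: nom -37.140 → Σnom=-116.640; wc +0.160/-0.160 → slack +1.529/-1.697; half-tol=0.160, Σhalf²=0.535443
Nominal = -116.640. Worst-case = [-116.640 - 1.697, -116.640 + 1.529] = [-118.337, -115.111]. RSS = √0.535443 = 0.732.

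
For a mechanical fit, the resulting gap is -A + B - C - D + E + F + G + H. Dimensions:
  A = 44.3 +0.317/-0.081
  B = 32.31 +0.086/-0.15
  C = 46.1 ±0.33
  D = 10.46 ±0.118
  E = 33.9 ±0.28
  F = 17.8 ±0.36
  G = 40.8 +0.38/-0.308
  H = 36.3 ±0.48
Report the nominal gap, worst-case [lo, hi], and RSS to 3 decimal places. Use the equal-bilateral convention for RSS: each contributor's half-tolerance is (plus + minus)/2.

Stack each dimension's contribution:
  -A: nom -44.300 → Σnom=-44.300; wc +0.081/-0.317 → slack +0.081/-0.317; half-tol=0.199, Σhalf²=0.039601
  +B: nom +32.310 → Σnom=-11.990; wc +0.086/-0.150 → slack +0.167/-0.467; half-tol=0.118, Σhalf²=0.053525
  -C: nom -46.100 → Σnom=-58.090; wc +0.330/-0.330 → slack +0.497/-0.797; half-tol=0.330, Σhalf²=0.162425
  -D: nom -10.460 → Σnom=-68.550; wc +0.118/-0.118 → slack +0.615/-0.915; half-tol=0.118, Σhalf²=0.176349
  +E: nom +33.900 → Σnom=-34.650; wc +0.280/-0.280 → slack +0.895/-1.195; half-tol=0.280, Σhalf²=0.254749
  +F: nom +17.800 → Σnom=-16.850; wc +0.360/-0.360 → slack +1.255/-1.555; half-tol=0.360, Σhalf²=0.384349
  +G: nom +40.800 → Σnom=23.950; wc +0.380/-0.308 → slack +1.635/-1.863; half-tol=0.344, Σhalf²=0.502685
  +H: nom +36.300 → Σnom=60.250; wc +0.480/-0.480 → slack +2.115/-2.343; half-tol=0.480, Σhalf²=0.733085
Nominal = 60.250. Worst-case = [60.250 - 2.343, 60.250 + 2.115] = [57.907, 62.365]. RSS = √0.733085 = 0.856.

nominal=60.250 wc=[57.907,62.365] rss=0.856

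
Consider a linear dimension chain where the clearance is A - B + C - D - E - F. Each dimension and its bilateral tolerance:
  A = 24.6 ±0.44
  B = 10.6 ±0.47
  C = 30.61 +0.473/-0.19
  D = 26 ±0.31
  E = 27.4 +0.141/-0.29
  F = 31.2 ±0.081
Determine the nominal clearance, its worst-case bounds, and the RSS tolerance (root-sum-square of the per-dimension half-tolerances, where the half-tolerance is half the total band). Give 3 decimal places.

Stack each dimension's contribution:
  +A: nom +24.600 → Σnom=24.600; wc +0.440/-0.440 → slack +0.440/-0.440; half-tol=0.440, Σhalf²=0.193600
  -B: nom -10.600 → Σnom=14.000; wc +0.470/-0.470 → slack +0.910/-0.910; half-tol=0.470, Σhalf²=0.414500
  +C: nom +30.610 → Σnom=44.610; wc +0.473/-0.190 → slack +1.383/-1.100; half-tol=0.332, Σhalf²=0.524392
  -D: nom -26.000 → Σnom=18.610; wc +0.310/-0.310 → slack +1.693/-1.410; half-tol=0.310, Σhalf²=0.620492
  -E: nom -27.400 → Σnom=-8.790; wc +0.290/-0.141 → slack +1.983/-1.551; half-tol=0.215, Σhalf²=0.666932
  -F: nom -31.200 → Σnom=-39.990; wc +0.081/-0.081 → slack +2.064/-1.632; half-tol=0.081, Σhalf²=0.673493
Nominal = -39.990. Worst-case = [-39.990 - 1.632, -39.990 + 2.064] = [-41.622, -37.926]. RSS = √0.673493 = 0.821.

nominal=-39.990 wc=[-41.622,-37.926] rss=0.821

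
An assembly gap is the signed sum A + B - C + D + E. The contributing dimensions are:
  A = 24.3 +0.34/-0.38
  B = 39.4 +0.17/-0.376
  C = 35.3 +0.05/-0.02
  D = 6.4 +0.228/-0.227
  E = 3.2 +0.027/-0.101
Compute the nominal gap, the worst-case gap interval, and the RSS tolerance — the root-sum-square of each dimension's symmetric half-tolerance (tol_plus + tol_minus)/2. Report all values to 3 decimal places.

Stack each dimension's contribution:
  +A: nom +24.300 → Σnom=24.300; wc +0.340/-0.380 → slack +0.340/-0.380; half-tol=0.360, Σhalf²=0.129600
  +B: nom +39.400 → Σnom=63.700; wc +0.170/-0.376 → slack +0.510/-0.756; half-tol=0.273, Σhalf²=0.204129
  -C: nom -35.300 → Σnom=28.400; wc +0.020/-0.050 → slack +0.530/-0.806; half-tol=0.035, Σhalf²=0.205354
  +D: nom +6.400 → Σnom=34.800; wc +0.228/-0.227 → slack +0.758/-1.033; half-tol=0.228, Σhalf²=0.257110
  +E: nom +3.200 → Σnom=38.000; wc +0.027/-0.101 → slack +0.785/-1.134; half-tol=0.064, Σhalf²=0.261206
Nominal = 38.000. Worst-case = [38.000 - 1.134, 38.000 + 0.785] = [36.866, 38.785]. RSS = √0.261206 = 0.511.

nominal=38.000 wc=[36.866,38.785] rss=0.511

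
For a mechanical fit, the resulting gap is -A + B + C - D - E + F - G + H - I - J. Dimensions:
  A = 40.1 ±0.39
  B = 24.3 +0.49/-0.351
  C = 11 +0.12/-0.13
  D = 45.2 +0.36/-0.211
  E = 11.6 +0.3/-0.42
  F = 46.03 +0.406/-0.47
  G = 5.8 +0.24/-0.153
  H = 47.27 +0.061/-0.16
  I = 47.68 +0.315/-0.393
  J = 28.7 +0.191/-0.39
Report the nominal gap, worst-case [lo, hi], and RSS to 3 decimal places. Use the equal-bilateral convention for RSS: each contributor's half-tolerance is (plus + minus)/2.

Stack each dimension's contribution:
  -A: nom -40.100 → Σnom=-40.100; wc +0.390/-0.390 → slack +0.390/-0.390; half-tol=0.390, Σhalf²=0.152100
  +B: nom +24.300 → Σnom=-15.800; wc +0.490/-0.351 → slack +0.880/-0.741; half-tol=0.420, Σhalf²=0.328920
  +C: nom +11.000 → Σnom=-4.800; wc +0.120/-0.130 → slack +1.000/-0.871; half-tol=0.125, Σhalf²=0.344545
  -D: nom -45.200 → Σnom=-50.000; wc +0.211/-0.360 → slack +1.211/-1.231; half-tol=0.285, Σhalf²=0.426056
  -E: nom -11.600 → Σnom=-61.600; wc +0.420/-0.300 → slack +1.631/-1.531; half-tol=0.360, Σhalf²=0.555656
  +F: nom +46.030 → Σnom=-15.570; wc +0.406/-0.470 → slack +2.037/-2.001; half-tol=0.438, Σhalf²=0.747500
  -G: nom -5.800 → Σnom=-21.370; wc +0.153/-0.240 → slack +2.190/-2.241; half-tol=0.197, Σhalf²=0.786112
  +H: nom +47.270 → Σnom=25.900; wc +0.061/-0.160 → slack +2.251/-2.401; half-tol=0.111, Σhalf²=0.798322
  -I: nom -47.680 → Σnom=-21.780; wc +0.393/-0.315 → slack +2.644/-2.716; half-tol=0.354, Σhalf²=0.923638
  -J: nom -28.700 → Σnom=-50.480; wc +0.390/-0.191 → slack +3.034/-2.907; half-tol=0.290, Σhalf²=1.008028
Nominal = -50.480. Worst-case = [-50.480 - 2.907, -50.480 + 3.034] = [-53.387, -47.446]. RSS = √1.008028 = 1.004.

nominal=-50.480 wc=[-53.387,-47.446] rss=1.004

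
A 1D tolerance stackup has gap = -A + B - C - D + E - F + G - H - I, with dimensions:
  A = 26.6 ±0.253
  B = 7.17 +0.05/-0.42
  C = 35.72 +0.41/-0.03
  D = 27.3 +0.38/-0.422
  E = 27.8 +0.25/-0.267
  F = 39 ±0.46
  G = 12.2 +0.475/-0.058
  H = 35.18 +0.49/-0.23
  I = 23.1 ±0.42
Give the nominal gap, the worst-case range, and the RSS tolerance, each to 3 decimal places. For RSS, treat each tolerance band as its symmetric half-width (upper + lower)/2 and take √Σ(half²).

Stack each dimension's contribution:
  -A: nom -26.600 → Σnom=-26.600; wc +0.253/-0.253 → slack +0.253/-0.253; half-tol=0.253, Σhalf²=0.064009
  +B: nom +7.170 → Σnom=-19.430; wc +0.050/-0.420 → slack +0.303/-0.673; half-tol=0.235, Σhalf²=0.119234
  -C: nom -35.720 → Σnom=-55.150; wc +0.030/-0.410 → slack +0.333/-1.083; half-tol=0.220, Σhalf²=0.167634
  -D: nom -27.300 → Σnom=-82.450; wc +0.422/-0.380 → slack +0.755/-1.463; half-tol=0.401, Σhalf²=0.328435
  +E: nom +27.800 → Σnom=-54.650; wc +0.250/-0.267 → slack +1.005/-1.730; half-tol=0.259, Σhalf²=0.395257
  -F: nom -39.000 → Σnom=-93.650; wc +0.460/-0.460 → slack +1.465/-2.190; half-tol=0.460, Σhalf²=0.606857
  +G: nom +12.200 → Σnom=-81.450; wc +0.475/-0.058 → slack +1.940/-2.248; half-tol=0.267, Σhalf²=0.677879
  -H: nom -35.180 → Σnom=-116.630; wc +0.230/-0.490 → slack +2.170/-2.738; half-tol=0.360, Σhalf²=0.807479
  -I: nom -23.100 → Σnom=-139.730; wc +0.420/-0.420 → slack +2.590/-3.158; half-tol=0.420, Σhalf²=0.983879
Nominal = -139.730. Worst-case = [-139.730 - 3.158, -139.730 + 2.590] = [-142.888, -137.140]. RSS = √0.983879 = 0.992.

nominal=-139.730 wc=[-142.888,-137.140] rss=0.992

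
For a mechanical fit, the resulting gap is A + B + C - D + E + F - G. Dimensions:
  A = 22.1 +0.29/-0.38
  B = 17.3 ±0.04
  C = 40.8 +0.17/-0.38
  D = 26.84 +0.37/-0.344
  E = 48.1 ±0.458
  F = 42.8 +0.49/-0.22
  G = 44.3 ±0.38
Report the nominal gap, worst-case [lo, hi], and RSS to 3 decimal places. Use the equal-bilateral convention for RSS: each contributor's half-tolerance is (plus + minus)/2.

Stack each dimension's contribution:
  +A: nom +22.100 → Σnom=22.100; wc +0.290/-0.380 → slack +0.290/-0.380; half-tol=0.335, Σhalf²=0.112225
  +B: nom +17.300 → Σnom=39.400; wc +0.040/-0.040 → slack +0.330/-0.420; half-tol=0.040, Σhalf²=0.113825
  +C: nom +40.800 → Σnom=80.200; wc +0.170/-0.380 → slack +0.500/-0.800; half-tol=0.275, Σhalf²=0.189450
  -D: nom -26.840 → Σnom=53.360; wc +0.344/-0.370 → slack +0.844/-1.170; half-tol=0.357, Σhalf²=0.316899
  +E: nom +48.100 → Σnom=101.460; wc +0.458/-0.458 → slack +1.302/-1.628; half-tol=0.458, Σhalf²=0.526663
  +F: nom +42.800 → Σnom=144.260; wc +0.490/-0.220 → slack +1.792/-1.848; half-tol=0.355, Σhalf²=0.652688
  -G: nom -44.300 → Σnom=99.960; wc +0.380/-0.380 → slack +2.172/-2.228; half-tol=0.380, Σhalf²=0.797088
Nominal = 99.960. Worst-case = [99.960 - 2.228, 99.960 + 2.172] = [97.732, 102.132]. RSS = √0.797088 = 0.893.

nominal=99.960 wc=[97.732,102.132] rss=0.893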